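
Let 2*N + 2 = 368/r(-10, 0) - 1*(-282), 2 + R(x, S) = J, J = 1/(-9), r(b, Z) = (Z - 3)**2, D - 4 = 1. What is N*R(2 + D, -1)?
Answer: -27436/81 ≈ -338.72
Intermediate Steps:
D = 5 (D = 4 + 1 = 5)
r(b, Z) = (-3 + Z)**2
J = -1/9 (J = 1*(-1/9) = -1/9 ≈ -0.11111)
R(x, S) = -19/9 (R(x, S) = -2 - 1/9 = -19/9)
N = 1444/9 (N = -1 + (368/((-3 + 0)**2) - 1*(-282))/2 = -1 + (368/((-3)**2) + 282)/2 = -1 + (368/9 + 282)/2 = -1 + (1/2)*(2906/9) = -1 + 1453/9 = 1444/9 ≈ 160.44)
N*R(2 + D, -1) = (1444/9)*(-19/9) = -27436/81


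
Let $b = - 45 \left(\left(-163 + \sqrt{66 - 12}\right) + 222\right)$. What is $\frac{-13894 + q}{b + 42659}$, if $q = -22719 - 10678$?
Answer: $- \frac{49784978}{42110807} - \frac{336015 \sqrt{6}}{84221614} \approx -1.192$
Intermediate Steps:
$q = -33397$ ($q = -22719 - 10678 = -33397$)
$b = -2655 - 135 \sqrt{6}$ ($b = - 45 \left(\left(-163 + \sqrt{54}\right) + 222\right) = - 45 \left(\left(-163 + 3 \sqrt{6}\right) + 222\right) = - 45 \left(59 + 3 \sqrt{6}\right) = -2655 - 135 \sqrt{6} \approx -2985.7$)
$\frac{-13894 + q}{b + 42659} = \frac{-13894 - 33397}{\left(-2655 - 135 \sqrt{6}\right) + 42659} = - \frac{47291}{40004 - 135 \sqrt{6}}$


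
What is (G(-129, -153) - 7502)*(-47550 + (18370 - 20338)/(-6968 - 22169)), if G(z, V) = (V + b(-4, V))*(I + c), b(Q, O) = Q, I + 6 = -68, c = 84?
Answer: 12568914729504/29137 ≈ 4.3137e+8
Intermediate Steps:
I = -74 (I = -6 - 68 = -74)
G(z, V) = -40 + 10*V (G(z, V) = (V - 4)*(-74 + 84) = (-4 + V)*10 = -40 + 10*V)
(G(-129, -153) - 7502)*(-47550 + (18370 - 20338)/(-6968 - 22169)) = ((-40 + 10*(-153)) - 7502)*(-47550 + (18370 - 20338)/(-6968 - 22169)) = ((-40 - 1530) - 7502)*(-47550 - 1968/(-29137)) = (-1570 - 7502)*(-47550 - 1968*(-1/29137)) = -9072*(-47550 + 1968/29137) = -9072*(-1385462382/29137) = 12568914729504/29137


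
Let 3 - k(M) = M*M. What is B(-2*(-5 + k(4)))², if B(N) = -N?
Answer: 1296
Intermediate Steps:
k(M) = 3 - M² (k(M) = 3 - M*M = 3 - M²)
B(-2*(-5 + k(4)))² = (-(-2)*(-5 + (3 - 1*4²)))² = (-(-2)*(-5 + (3 - 1*16)))² = (-(-2)*(-5 + (3 - 16)))² = (-(-2)*(-5 - 13))² = (-(-2)*(-18))² = (-1*36)² = (-36)² = 1296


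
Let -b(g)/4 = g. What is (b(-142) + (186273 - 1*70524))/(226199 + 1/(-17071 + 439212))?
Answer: 49102174697/95487872060 ≈ 0.51422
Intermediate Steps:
b(g) = -4*g
(b(-142) + (186273 - 1*70524))/(226199 + 1/(-17071 + 439212)) = (-4*(-142) + (186273 - 1*70524))/(226199 + 1/(-17071 + 439212)) = (568 + (186273 - 70524))/(226199 + 1/422141) = (568 + 115749)/(226199 + 1/422141) = 116317/(95487872060/422141) = 116317*(422141/95487872060) = 49102174697/95487872060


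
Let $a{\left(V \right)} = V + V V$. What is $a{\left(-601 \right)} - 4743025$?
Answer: $-4382425$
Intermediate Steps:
$a{\left(V \right)} = V + V^{2}$
$a{\left(-601 \right)} - 4743025 = - 601 \left(1 - 601\right) - 4743025 = \left(-601\right) \left(-600\right) - 4743025 = 360600 - 4743025 = -4382425$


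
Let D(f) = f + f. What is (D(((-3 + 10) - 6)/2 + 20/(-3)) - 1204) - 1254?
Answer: -7411/3 ≈ -2470.3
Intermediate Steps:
D(f) = 2*f
(D(((-3 + 10) - 6)/2 + 20/(-3)) - 1204) - 1254 = (2*(((-3 + 10) - 6)/2 + 20/(-3)) - 1204) - 1254 = (2*((7 - 6)*(½) + 20*(-⅓)) - 1204) - 1254 = (2*(1*(½) - 20/3) - 1204) - 1254 = (2*(½ - 20/3) - 1204) - 1254 = (2*(-37/6) - 1204) - 1254 = (-37/3 - 1204) - 1254 = -3649/3 - 1254 = -7411/3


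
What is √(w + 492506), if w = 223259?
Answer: √715765 ≈ 846.03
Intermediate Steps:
√(w + 492506) = √(223259 + 492506) = √715765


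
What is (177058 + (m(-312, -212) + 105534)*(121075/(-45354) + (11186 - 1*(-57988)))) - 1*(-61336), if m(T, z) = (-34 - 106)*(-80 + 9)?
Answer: 181137721593715/22677 ≈ 7.9877e+9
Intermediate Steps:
m(T, z) = 9940 (m(T, z) = -140*(-71) = 9940)
(177058 + (m(-312, -212) + 105534)*(121075/(-45354) + (11186 - 1*(-57988)))) - 1*(-61336) = (177058 + (9940 + 105534)*(121075/(-45354) + (11186 - 1*(-57988)))) - 1*(-61336) = (177058 + 115474*(121075*(-1/45354) + (11186 + 57988))) + 61336 = (177058 + 115474*(-121075/45354 + 69174)) + 61336 = (177058 + 115474*(3137196521/45354)) + 61336 = (177058 + 181132315532977/22677) + 61336 = 181136330677243/22677 + 61336 = 181137721593715/22677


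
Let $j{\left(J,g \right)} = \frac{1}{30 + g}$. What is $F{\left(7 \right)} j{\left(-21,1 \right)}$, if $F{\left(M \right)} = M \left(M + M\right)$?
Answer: $\frac{98}{31} \approx 3.1613$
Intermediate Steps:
$F{\left(M \right)} = 2 M^{2}$ ($F{\left(M \right)} = M 2 M = 2 M^{2}$)
$F{\left(7 \right)} j{\left(-21,1 \right)} = \frac{2 \cdot 7^{2}}{30 + 1} = \frac{2 \cdot 49}{31} = 98 \cdot \frac{1}{31} = \frac{98}{31}$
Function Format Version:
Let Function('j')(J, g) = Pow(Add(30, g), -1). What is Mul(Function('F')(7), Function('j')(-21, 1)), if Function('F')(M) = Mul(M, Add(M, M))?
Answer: Rational(98, 31) ≈ 3.1613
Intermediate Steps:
Function('F')(M) = Mul(2, Pow(M, 2)) (Function('F')(M) = Mul(M, Mul(2, M)) = Mul(2, Pow(M, 2)))
Mul(Function('F')(7), Function('j')(-21, 1)) = Mul(Mul(2, Pow(7, 2)), Pow(Add(30, 1), -1)) = Mul(Mul(2, 49), Pow(31, -1)) = Mul(98, Rational(1, 31)) = Rational(98, 31)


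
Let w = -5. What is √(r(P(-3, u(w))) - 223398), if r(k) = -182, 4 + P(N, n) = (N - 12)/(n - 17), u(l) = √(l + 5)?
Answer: 2*I*√55895 ≈ 472.84*I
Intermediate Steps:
u(l) = √(5 + l)
P(N, n) = -4 + (-12 + N)/(-17 + n) (P(N, n) = -4 + (N - 12)/(n - 17) = -4 + (-12 + N)/(-17 + n))
√(r(P(-3, u(w))) - 223398) = √(-182 - 223398) = √(-223580) = 2*I*√55895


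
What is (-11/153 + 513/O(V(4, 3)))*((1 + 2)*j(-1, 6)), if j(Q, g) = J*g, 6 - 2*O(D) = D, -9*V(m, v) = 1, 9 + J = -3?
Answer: -33892728/935 ≈ -36249.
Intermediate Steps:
J = -12 (J = -9 - 3 = -12)
V(m, v) = -1/9 (V(m, v) = -1/9*1 = -1/9)
O(D) = 3 - D/2
j(Q, g) = -12*g
(-11/153 + 513/O(V(4, 3)))*((1 + 2)*j(-1, 6)) = (-11/153 + 513/(3 - 1/2*(-1/9)))*((1 + 2)*(-12*6)) = (-11*1/153 + 513/(3 + 1/18))*(3*(-72)) = (-11/153 + 513/(55/18))*(-216) = (-11/153 + 513*(18/55))*(-216) = (-11/153 + 9234/55)*(-216) = (1412197/8415)*(-216) = -33892728/935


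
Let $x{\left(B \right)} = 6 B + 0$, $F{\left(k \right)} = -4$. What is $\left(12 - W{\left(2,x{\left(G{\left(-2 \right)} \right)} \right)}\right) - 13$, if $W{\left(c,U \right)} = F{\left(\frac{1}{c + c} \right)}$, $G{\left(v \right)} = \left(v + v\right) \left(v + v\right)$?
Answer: $3$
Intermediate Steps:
$G{\left(v \right)} = 4 v^{2}$ ($G{\left(v \right)} = 2 v 2 v = 4 v^{2}$)
$x{\left(B \right)} = 6 B$
$W{\left(c,U \right)} = -4$
$\left(12 - W{\left(2,x{\left(G{\left(-2 \right)} \right)} \right)}\right) - 13 = \left(12 - -4\right) - 13 = \left(12 + 4\right) - 13 = 16 - 13 = 3$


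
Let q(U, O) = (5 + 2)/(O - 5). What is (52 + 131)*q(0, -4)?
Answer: -427/3 ≈ -142.33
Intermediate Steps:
q(U, O) = 7/(-5 + O)
(52 + 131)*q(0, -4) = (52 + 131)*(7/(-5 - 4)) = 183*(7/(-9)) = 183*(7*(-⅑)) = 183*(-7/9) = -427/3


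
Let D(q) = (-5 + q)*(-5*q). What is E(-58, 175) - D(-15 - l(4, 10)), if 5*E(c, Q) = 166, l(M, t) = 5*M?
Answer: 35166/5 ≈ 7033.2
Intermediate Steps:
E(c, Q) = 166/5 (E(c, Q) = (1/5)*166 = 166/5)
D(q) = -5*q*(-5 + q)
E(-58, 175) - D(-15 - l(4, 10)) = 166/5 - 5*(-15 - 5*4)*(5 - (-15 - 5*4)) = 166/5 - 5*(-15 - 1*20)*(5 - (-15 - 1*20)) = 166/5 - 5*(-15 - 20)*(5 - (-15 - 20)) = 166/5 - 5*(-35)*(5 - 1*(-35)) = 166/5 - 5*(-35)*(5 + 35) = 166/5 - 5*(-35)*40 = 166/5 - 1*(-7000) = 166/5 + 7000 = 35166/5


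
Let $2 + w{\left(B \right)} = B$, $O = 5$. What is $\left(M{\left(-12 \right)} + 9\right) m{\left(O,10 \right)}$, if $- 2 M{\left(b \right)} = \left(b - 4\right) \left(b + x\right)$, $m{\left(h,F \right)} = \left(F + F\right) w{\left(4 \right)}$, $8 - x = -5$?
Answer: $680$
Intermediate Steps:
$x = 13$ ($x = 8 - -5 = 8 + 5 = 13$)
$w{\left(B \right)} = -2 + B$
$m{\left(h,F \right)} = 4 F$ ($m{\left(h,F \right)} = \left(F + F\right) \left(-2 + 4\right) = 2 F 2 = 4 F$)
$M{\left(b \right)} = - \frac{\left(-4 + b\right) \left(13 + b\right)}{2}$ ($M{\left(b \right)} = - \frac{\left(b - 4\right) \left(b + 13\right)}{2} = - \frac{\left(-4 + b\right) \left(13 + b\right)}{2}$)
$\left(M{\left(-12 \right)} + 9\right) m{\left(O,10 \right)} = \left(\left(26 - -54 - \frac{\left(-12\right)^{2}}{2}\right) + 9\right) 4 \cdot 10 = \left(\left(26 + 54 - 72\right) + 9\right) 40 = \left(8 + 9\right) 40 = 17 \cdot 40 = 680$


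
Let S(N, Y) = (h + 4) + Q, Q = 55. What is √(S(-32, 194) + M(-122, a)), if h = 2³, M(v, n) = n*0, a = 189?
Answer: √67 ≈ 8.1853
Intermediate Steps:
M(v, n) = 0
h = 8
S(N, Y) = 67 (S(N, Y) = (8 + 4) + 55 = 12 + 55 = 67)
√(S(-32, 194) + M(-122, a)) = √(67 + 0) = √67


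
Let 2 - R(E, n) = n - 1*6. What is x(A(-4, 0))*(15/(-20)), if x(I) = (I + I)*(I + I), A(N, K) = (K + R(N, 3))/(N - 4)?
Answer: -75/64 ≈ -1.1719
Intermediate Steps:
R(E, n) = 8 - n (R(E, n) = 2 - (n - 1*6) = 2 - (n - 6) = 2 - (-6 + n) = 2 + (6 - n) = 8 - n)
A(N, K) = (5 + K)/(-4 + N) (A(N, K) = (K + (8 - 1*3))/(N - 4) = (K + (8 - 3))/(-4 + N) = (K + 5)/(-4 + N) = (5 + K)/(-4 + N))
x(I) = 4*I² (x(I) = (2*I)*(2*I) = 4*I²)
x(A(-4, 0))*(15/(-20)) = (4*((5 + 0)/(-4 - 4))²)*(15/(-20)) = (4*(5/(-8))²)*(15*(-1/20)) = (4*(-⅛*5)²)*(-¾) = (4*(-5/8)²)*(-¾) = (4*(25/64))*(-¾) = (25/16)*(-¾) = -75/64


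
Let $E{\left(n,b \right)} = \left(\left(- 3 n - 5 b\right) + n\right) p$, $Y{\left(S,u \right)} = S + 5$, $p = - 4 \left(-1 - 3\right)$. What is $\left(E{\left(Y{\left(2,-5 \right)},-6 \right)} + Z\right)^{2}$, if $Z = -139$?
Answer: $13689$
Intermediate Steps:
$p = 16$ ($p = \left(-4\right) \left(-4\right) = 16$)
$Y{\left(S,u \right)} = 5 + S$
$E{\left(n,b \right)} = - 80 b - 32 n$ ($E{\left(n,b \right)} = \left(\left(- 3 n - 5 b\right) + n\right) 16 = \left(\left(- 5 b - 3 n\right) + n\right) 16 = \left(- 5 b - 2 n\right) 16 = - 80 b - 32 n$)
$\left(E{\left(Y{\left(2,-5 \right)},-6 \right)} + Z\right)^{2} = \left(\left(\left(-80\right) \left(-6\right) - 32 \left(5 + 2\right)\right) - 139\right)^{2} = \left(\left(480 - 224\right) - 139\right)^{2} = \left(256 - 139\right)^{2} = 117^{2} = 13689$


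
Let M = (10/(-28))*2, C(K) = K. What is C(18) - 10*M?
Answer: 176/7 ≈ 25.143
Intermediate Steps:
M = -5/7 (M = (10*(-1/28))*2 = -5/14*2 = -5/7 ≈ -0.71429)
C(18) - 10*M = 18 - 10*(-5/7) = 18 + 50/7 = 176/7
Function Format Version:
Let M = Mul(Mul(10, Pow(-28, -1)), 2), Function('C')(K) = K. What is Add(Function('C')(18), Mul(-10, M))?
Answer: Rational(176, 7) ≈ 25.143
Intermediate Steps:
M = Rational(-5, 7) (M = Mul(Mul(10, Rational(-1, 28)), 2) = Mul(Rational(-5, 14), 2) = Rational(-5, 7) ≈ -0.71429)
Add(Function('C')(18), Mul(-10, M)) = Add(18, Mul(-10, Rational(-5, 7))) = Add(18, Rational(50, 7)) = Rational(176, 7)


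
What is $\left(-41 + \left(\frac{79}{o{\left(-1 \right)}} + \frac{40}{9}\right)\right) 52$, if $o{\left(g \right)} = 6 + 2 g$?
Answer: $- \frac{7865}{9} \approx -873.89$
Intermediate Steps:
$\left(-41 + \left(\frac{79}{o{\left(-1 \right)}} + \frac{40}{9}\right)\right) 52 = \left(-41 + \left(\frac{79}{6 + 2 \left(-1\right)} + \frac{40}{9}\right)\right) 52 = \left(-41 + \left(\frac{79}{6 - 2} + 40 \cdot \frac{1}{9}\right)\right) 52 = \left(-41 + \left(\frac{79}{4} + \frac{40}{9}\right)\right) 52 = \left(-41 + \frac{871}{36}\right) 52 = \left(- \frac{605}{36}\right) 52 = - \frac{7865}{9}$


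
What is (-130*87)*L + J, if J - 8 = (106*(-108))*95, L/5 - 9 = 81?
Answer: -6177052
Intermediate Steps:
L = 450 (L = 45 + 5*81 = 45 + 405 = 450)
J = -1087552 (J = 8 + (106*(-108))*95 = 8 - 11448*95 = 8 - 1087560 = -1087552)
(-130*87)*L + J = -130*87*450 - 1087552 = -11310*450 - 1087552 = -5089500 - 1087552 = -6177052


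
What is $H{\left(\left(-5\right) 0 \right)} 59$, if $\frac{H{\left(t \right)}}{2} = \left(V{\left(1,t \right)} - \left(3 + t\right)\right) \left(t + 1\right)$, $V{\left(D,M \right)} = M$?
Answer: $-354$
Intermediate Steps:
$H{\left(t \right)} = -6 - 6 t$ ($H{\left(t \right)} = 2 \left(t - \left(3 + t\right)\right) \left(t + 1\right) = 2 \left(- 3 \left(1 + t\right)\right) = 2 \left(-3 - 3 t\right) = -6 - 6 t$)
$H{\left(\left(-5\right) 0 \right)} 59 = \left(-6 - 6 \left(\left(-5\right) 0\right)\right) 59 = \left(-6 - 0\right) 59 = \left(-6 + 0\right) 59 = \left(-6\right) 59 = -354$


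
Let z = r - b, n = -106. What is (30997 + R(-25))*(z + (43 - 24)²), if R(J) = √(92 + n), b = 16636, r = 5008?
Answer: -349243199 - 11267*I*√14 ≈ -3.4924e+8 - 42157.0*I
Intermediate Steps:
R(J) = I*√14 (R(J) = √(92 - 106) = √(-14) = I*√14)
z = -11628 (z = 5008 - 1*16636 = 5008 - 16636 = -11628)
(30997 + R(-25))*(z + (43 - 24)²) = (30997 + I*√14)*(-11628 + (43 - 24)²) = (30997 + I*√14)*(-11628 + 19²) = (30997 + I*√14)*(-11628 + 361) = (30997 + I*√14)*(-11267) = -349243199 - 11267*I*√14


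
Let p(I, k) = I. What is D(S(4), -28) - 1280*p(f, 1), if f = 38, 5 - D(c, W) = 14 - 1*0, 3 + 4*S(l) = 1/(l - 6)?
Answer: -48649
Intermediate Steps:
S(l) = -¾ + 1/(4*(-6 + l)) (S(l) = -¾ + 1/(4*(l - 6)) = -¾ + 1/(4*(-6 + l)))
D(c, W) = -9 (D(c, W) = 5 - (14 - 1*0) = 5 - (14 + 0) = 5 - 1*14 = 5 - 14 = -9)
D(S(4), -28) - 1280*p(f, 1) = -9 - 1280*38 = -9 - 48640 = -48649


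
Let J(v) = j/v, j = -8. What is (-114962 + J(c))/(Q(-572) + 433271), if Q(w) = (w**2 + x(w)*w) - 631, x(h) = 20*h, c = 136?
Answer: -150335/9550736 ≈ -0.015741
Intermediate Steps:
Q(w) = -631 + 21*w**2 (Q(w) = (w**2 + (20*w)*w) - 631 = (w**2 + 20*w**2) - 631 = 21*w**2 - 631 = -631 + 21*w**2)
J(v) = -8/v
(-114962 + J(c))/(Q(-572) + 433271) = (-114962 - 8/136)/((-631 + 21*(-572)**2) + 433271) = (-114962 - 8*1/136)/((-631 + 21*327184) + 433271) = (-114962 - 1/17)/((-631 + 6870864) + 433271) = -1954355/(17*(6870233 + 433271)) = -1954355/17/7303504 = -1954355/17*1/7303504 = -150335/9550736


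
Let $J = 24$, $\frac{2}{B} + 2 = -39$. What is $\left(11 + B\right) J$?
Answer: $\frac{10776}{41} \approx 262.83$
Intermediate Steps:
$B = - \frac{2}{41}$ ($B = \frac{2}{-2 - 39} = \frac{2}{-41} = 2 \left(- \frac{1}{41}\right) = - \frac{2}{41} \approx -0.048781$)
$\left(11 + B\right) J = \left(11 - \frac{2}{41}\right) 24 = \frac{449}{41} \cdot 24 = \frac{10776}{41}$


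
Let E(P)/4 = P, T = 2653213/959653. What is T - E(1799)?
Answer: -6903009775/959653 ≈ -7193.2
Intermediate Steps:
T = 2653213/959653 (T = 2653213*(1/959653) = 2653213/959653 ≈ 2.7648)
E(P) = 4*P
T - E(1799) = 2653213/959653 - 4*1799 = 2653213/959653 - 1*7196 = 2653213/959653 - 7196 = -6903009775/959653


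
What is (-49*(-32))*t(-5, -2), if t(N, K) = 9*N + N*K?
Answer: -54880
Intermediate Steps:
t(N, K) = 9*N + K*N
(-49*(-32))*t(-5, -2) = (-49*(-32))*(-5*(9 - 2)) = 1568*(-5*7) = 1568*(-35) = -54880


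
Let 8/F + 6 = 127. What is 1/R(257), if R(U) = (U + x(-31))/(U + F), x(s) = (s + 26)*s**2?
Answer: -31105/550308 ≈ -0.056523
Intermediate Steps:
F = 8/121 (F = 8/(-6 + 127) = 8/121 ≈ 0.066116)
x(s) = s**2*(26 + s) (x(s) = (26 + s)*s**2 = s**2*(26 + s))
R(U) = (-4805 + U)/(8/121 + U) (R(U) = (U + (-31)**2*(26 - 31))/(U + 8/121) = (U + 961*(-5))/(8/121 + U) = (U - 4805)/(8/121 + U) = (-4805 + U)/(8/121 + U))
1/R(257) = 1/(121*(-4805 + 257)/(8 + 121*257)) = 1/(121*(-4548)/(8 + 31097)) = 1/(121*(-4548)/31105) = 1/(121*(1/31105)*(-4548)) = 1/(-550308/31105) = -31105/550308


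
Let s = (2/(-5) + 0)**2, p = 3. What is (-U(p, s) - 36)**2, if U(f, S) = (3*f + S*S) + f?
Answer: 900960256/390625 ≈ 2306.5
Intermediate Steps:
s = 4/25 (s = (2*(-1/5) + 0)**2 = (-2/5 + 0)**2 = (-2/5)**2 = 4/25 ≈ 0.16000)
U(f, S) = S**2 + 4*f (U(f, S) = (3*f + S**2) + f = (S**2 + 3*f) + f = S**2 + 4*f)
(-U(p, s) - 36)**2 = (-((4/25)**2 + 4*3) - 36)**2 = (-(16/625 + 12) - 36)**2 = (-1*7516/625 - 36)**2 = (-7516/625 - 36)**2 = (-30016/625)**2 = 900960256/390625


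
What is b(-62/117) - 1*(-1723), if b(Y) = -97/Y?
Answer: 118175/62 ≈ 1906.0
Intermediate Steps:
b(-62/117) - 1*(-1723) = -97/((-62/117)) - 1*(-1723) = -97/((-62*1/117)) + 1723 = -97/(-62/117) + 1723 = -97*(-117/62) + 1723 = 11349/62 + 1723 = 118175/62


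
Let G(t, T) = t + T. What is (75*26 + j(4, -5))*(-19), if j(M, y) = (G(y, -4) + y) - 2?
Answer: -36746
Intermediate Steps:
G(t, T) = T + t
j(M, y) = -6 + 2*y (j(M, y) = ((-4 + y) + y) - 2 = (-4 + 2*y) - 2 = -6 + 2*y)
(75*26 + j(4, -5))*(-19) = (75*26 + (-6 + 2*(-5)))*(-19) = (1950 + (-6 - 10))*(-19) = (1950 - 16)*(-19) = 1934*(-19) = -36746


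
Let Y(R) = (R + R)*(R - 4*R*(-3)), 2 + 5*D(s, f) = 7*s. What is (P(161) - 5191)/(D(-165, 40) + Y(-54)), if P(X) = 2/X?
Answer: -4178745/60845603 ≈ -0.068678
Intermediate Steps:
D(s, f) = -⅖ + 7*s/5 (D(s, f) = -⅖ + (7*s)/5 = -⅖ + 7*s/5)
Y(R) = 26*R² (Y(R) = (2*R)*(R + 12*R) = (2*R)*(13*R) = 26*R²)
(P(161) - 5191)/(D(-165, 40) + Y(-54)) = (2/161 - 5191)/((-⅖ + (7/5)*(-165)) + 26*(-54)²) = (2*(1/161) - 5191)/((-⅖ - 231) + 26*2916) = (2/161 - 5191)/(-1157/5 + 75816) = -835749/(161*377923/5) = -835749/161*5/377923 = -4178745/60845603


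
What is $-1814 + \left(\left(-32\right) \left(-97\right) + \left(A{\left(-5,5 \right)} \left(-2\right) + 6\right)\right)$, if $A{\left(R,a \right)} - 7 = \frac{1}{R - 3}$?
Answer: $\frac{5129}{4} \approx 1282.3$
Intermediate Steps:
$A{\left(R,a \right)} = 7 + \frac{1}{-3 + R}$ ($A{\left(R,a \right)} = 7 + \frac{1}{R - 3} = 7 + \frac{1}{-3 + R}$)
$-1814 + \left(\left(-32\right) \left(-97\right) + \left(A{\left(-5,5 \right)} \left(-2\right) + 6\right)\right) = -1814 + \left(\left(-32\right) \left(-97\right) + \left(\frac{-20 + 7 \left(-5\right)}{-3 - 5} \left(-2\right) + 6\right)\right) = -1814 + \left(3104 + \left(\frac{-20 - 35}{-8} \left(-2\right) + 6\right)\right) = -1814 + \left(3104 + \left(\left(- \frac{1}{8}\right) \left(-55\right) \left(-2\right) + 6\right)\right) = -1814 + \left(3104 + \left(\frac{55}{8} \left(-2\right) + 6\right)\right) = -1814 + \left(3104 + \left(- \frac{55}{4} + 6\right)\right) = -1814 + \left(3104 - \frac{31}{4}\right) = -1814 + \frac{12385}{4} = \frac{5129}{4}$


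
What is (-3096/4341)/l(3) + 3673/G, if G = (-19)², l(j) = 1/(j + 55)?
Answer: -16293185/522367 ≈ -31.191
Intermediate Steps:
l(j) = 1/(55 + j)
G = 361
(-3096/4341)/l(3) + 3673/G = (-3096/4341)/(1/(55 + 3)) + 3673/361 = (-3096*1/4341)/(1/58) + 3673*(1/361) = -1032/(1447*1/58) + 3673/361 = -1032/1447*58 + 3673/361 = -59856/1447 + 3673/361 = -16293185/522367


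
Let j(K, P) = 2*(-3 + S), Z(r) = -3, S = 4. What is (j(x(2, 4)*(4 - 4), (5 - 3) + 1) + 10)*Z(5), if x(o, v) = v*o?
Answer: -36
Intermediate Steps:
x(o, v) = o*v
j(K, P) = 2 (j(K, P) = 2*(-3 + 4) = 2*1 = 2)
(j(x(2, 4)*(4 - 4), (5 - 3) + 1) + 10)*Z(5) = (2 + 10)*(-3) = 12*(-3) = -36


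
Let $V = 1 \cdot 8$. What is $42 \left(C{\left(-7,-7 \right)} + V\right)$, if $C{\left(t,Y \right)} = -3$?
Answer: $210$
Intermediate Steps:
$V = 8$
$42 \left(C{\left(-7,-7 \right)} + V\right) = 42 \left(-3 + 8\right) = 42 \cdot 5 = 210$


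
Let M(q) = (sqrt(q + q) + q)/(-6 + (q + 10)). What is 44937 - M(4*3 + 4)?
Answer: 224681/5 - sqrt(2)/5 ≈ 44936.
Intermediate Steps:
M(q) = (q + sqrt(2)*sqrt(q))/(4 + q) (M(q) = (sqrt(2*q) + q)/(-6 + (10 + q)) = (sqrt(2)*sqrt(q) + q)/(4 + q) = (q + sqrt(2)*sqrt(q))/(4 + q))
44937 - M(4*3 + 4) = 44937 - ((4*3 + 4) + sqrt(2)*sqrt(4*3 + 4))/(4 + (4*3 + 4)) = 44937 - ((12 + 4) + sqrt(2)*sqrt(12 + 4))/(4 + (12 + 4)) = 44937 - (16 + sqrt(2)*sqrt(16))/(4 + 16) = 44937 - (16 + sqrt(2)*4)/20 = 44937 - (16 + 4*sqrt(2))/20 = 44937 - (4/5 + sqrt(2)/5) = 44937 + (-4/5 - sqrt(2)/5) = 224681/5 - sqrt(2)/5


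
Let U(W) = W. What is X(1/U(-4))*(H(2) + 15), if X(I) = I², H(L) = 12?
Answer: 27/16 ≈ 1.6875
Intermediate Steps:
X(1/U(-4))*(H(2) + 15) = (1/(-4))²*(12 + 15) = (-¼)²*27 = (1/16)*27 = 27/16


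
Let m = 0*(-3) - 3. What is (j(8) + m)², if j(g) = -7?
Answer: 100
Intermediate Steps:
m = -3 (m = 0 - 3 = -3)
(j(8) + m)² = (-7 - 3)² = (-10)² = 100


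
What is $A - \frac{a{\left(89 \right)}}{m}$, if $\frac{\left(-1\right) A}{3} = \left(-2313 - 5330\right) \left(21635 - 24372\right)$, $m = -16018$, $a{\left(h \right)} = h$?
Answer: $- \frac{1005236388025}{16018} \approx -6.2757 \cdot 10^{7}$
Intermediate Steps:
$A = -62756673$ ($A = - 3 \left(-2313 - 5330\right) \left(21635 - 24372\right) = - 3 \left(\left(-7643\right) \left(-2737\right)\right) = \left(-3\right) 20918891 = -62756673$)
$A - \frac{a{\left(89 \right)}}{m} = -62756673 - \frac{89}{-16018} = -62756673 - 89 \left(- \frac{1}{16018}\right) = -62756673 - - \frac{89}{16018} = -62756673 + \frac{89}{16018} = - \frac{1005236388025}{16018}$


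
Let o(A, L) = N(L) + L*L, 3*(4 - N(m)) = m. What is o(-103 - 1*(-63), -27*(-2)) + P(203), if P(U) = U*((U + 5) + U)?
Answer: 86335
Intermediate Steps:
N(m) = 4 - m/3
o(A, L) = 4 + L**2 - L/3 (o(A, L) = (4 - L/3) + L*L = (4 - L/3) + L**2 = 4 + L**2 - L/3)
P(U) = U*(5 + 2*U) (P(U) = U*((5 + U) + U) = U*(5 + 2*U))
o(-103 - 1*(-63), -27*(-2)) + P(203) = (4 + (-27*(-2))**2 - (-9)*(-2)) + 203*(5 + 2*203) = (4 + 54**2 - 1/3*54) + 203*(5 + 406) = (4 + 2916 - 18) + 203*411 = 2902 + 83433 = 86335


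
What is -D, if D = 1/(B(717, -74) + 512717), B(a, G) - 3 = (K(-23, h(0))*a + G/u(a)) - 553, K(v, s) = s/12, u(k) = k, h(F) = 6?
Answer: -1434/734961419 ≈ -1.9511e-6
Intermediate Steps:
K(v, s) = s/12 (K(v, s) = s*(1/12) = s/12)
B(a, G) = -550 + a/2 + G/a (B(a, G) = 3 + ((((1/12)*6)*a + G/a) - 553) = 3 + ((a/2 + G/a) - 553) = 3 + (-553 + a/2 + G/a) = -550 + a/2 + G/a)
D = 1434/734961419 (D = 1/((-550 + (1/2)*717 - 74/717) + 512717) = 1/((-550 + 717/2 - 74*1/717) + 512717) = 1/((-550 + 717/2 - 74/717) + 512717) = 1/(-274759/1434 + 512717) = 1/(734961419/1434) = 1434/734961419 ≈ 1.9511e-6)
-D = -1*1434/734961419 = -1434/734961419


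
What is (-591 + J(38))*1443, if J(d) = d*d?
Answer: 1230879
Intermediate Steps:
J(d) = d**2
(-591 + J(38))*1443 = (-591 + 38**2)*1443 = (-591 + 1444)*1443 = 853*1443 = 1230879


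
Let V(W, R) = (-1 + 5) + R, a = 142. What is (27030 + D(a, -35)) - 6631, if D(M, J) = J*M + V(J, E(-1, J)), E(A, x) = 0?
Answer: 15433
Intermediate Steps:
V(W, R) = 4 + R
D(M, J) = 4 + J*M (D(M, J) = J*M + (4 + 0) = J*M + 4 = 4 + J*M)
(27030 + D(a, -35)) - 6631 = (27030 + (4 - 35*142)) - 6631 = (27030 + (4 - 4970)) - 6631 = (27030 - 4966) - 6631 = 22064 - 6631 = 15433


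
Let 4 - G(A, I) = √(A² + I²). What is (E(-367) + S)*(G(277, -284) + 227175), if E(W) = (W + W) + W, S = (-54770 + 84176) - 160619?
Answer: -30058962206 + 132314*√157385 ≈ -3.0006e+10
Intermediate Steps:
S = -131213 (S = 29406 - 160619 = -131213)
E(W) = 3*W (E(W) = 2*W + W = 3*W)
G(A, I) = 4 - √(A² + I²)
(E(-367) + S)*(G(277, -284) + 227175) = (3*(-367) - 131213)*((4 - √(277² + (-284)²)) + 227175) = (-1101 - 131213)*((4 - √(76729 + 80656)) + 227175) = -132314*((4 - √157385) + 227175) = -132314*(227179 - √157385) = -30058962206 + 132314*√157385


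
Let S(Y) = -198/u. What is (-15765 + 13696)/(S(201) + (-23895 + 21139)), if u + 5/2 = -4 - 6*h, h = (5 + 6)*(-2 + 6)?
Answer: 1119329/1490600 ≈ 0.75093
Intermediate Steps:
h = 44 (h = 11*4 = 44)
u = -541/2 (u = -5/2 + (-4 - 6*44) = -5/2 + (-4 - 264) = -5/2 - 268 = -541/2 ≈ -270.50)
S(Y) = 396/541 (S(Y) = -198/(-541/2) = -198*(-2/541) = 396/541)
(-15765 + 13696)/(S(201) + (-23895 + 21139)) = (-15765 + 13696)/(396/541 + (-23895 + 21139)) = -2069/(396/541 - 2756) = -2069/(-1490600/541) = -2069*(-541/1490600) = 1119329/1490600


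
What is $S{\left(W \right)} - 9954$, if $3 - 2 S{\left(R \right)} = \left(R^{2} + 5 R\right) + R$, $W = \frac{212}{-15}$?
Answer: $- \frac{4504489}{450} \approx -10010.0$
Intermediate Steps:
$W = - \frac{212}{15}$ ($W = 212 \left(- \frac{1}{15}\right) = - \frac{212}{15} \approx -14.133$)
$S{\left(R \right)} = \frac{3}{2} - 3 R - \frac{R^{2}}{2}$ ($S{\left(R \right)} = \frac{3}{2} - \frac{\left(R^{2} + 5 R\right) + R}{2} = \frac{3}{2} - \frac{R^{2} + 6 R}{2} = \frac{3}{2} - \left(\frac{R^{2}}{2} + 3 R\right) = \frac{3}{2} - 3 R - \frac{R^{2}}{2}$)
$S{\left(W \right)} - 9954 = \left(\frac{3}{2} - - \frac{212}{5} - \frac{\left(- \frac{212}{15}\right)^{2}}{2}\right) - 9954 = \left(\frac{3}{2} + \frac{212}{5} - \frac{22472}{225}\right) - 9954 = - \frac{25189}{450} - 9954 = - \frac{4504489}{450}$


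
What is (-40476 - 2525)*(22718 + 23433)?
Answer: -1984539151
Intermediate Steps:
(-40476 - 2525)*(22718 + 23433) = -43001*46151 = -1984539151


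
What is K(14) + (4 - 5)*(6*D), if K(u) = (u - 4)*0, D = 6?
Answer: -36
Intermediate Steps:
K(u) = 0 (K(u) = (-4 + u)*0 = 0)
K(14) + (4 - 5)*(6*D) = 0 + (4 - 5)*(6*6) = 0 - 1*36 = 0 - 36 = -36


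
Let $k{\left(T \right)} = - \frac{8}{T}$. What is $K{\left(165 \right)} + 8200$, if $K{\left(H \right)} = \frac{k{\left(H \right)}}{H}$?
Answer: $\frac{223244992}{27225} \approx 8200.0$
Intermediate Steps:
$K{\left(H \right)} = - \frac{8}{H^{2}}$ ($K{\left(H \right)} = \frac{\left(-8\right) \frac{1}{H}}{H} = - \frac{8}{H^{2}}$)
$K{\left(165 \right)} + 8200 = - \frac{8}{27225} + 8200 = \frac{223244992}{27225}$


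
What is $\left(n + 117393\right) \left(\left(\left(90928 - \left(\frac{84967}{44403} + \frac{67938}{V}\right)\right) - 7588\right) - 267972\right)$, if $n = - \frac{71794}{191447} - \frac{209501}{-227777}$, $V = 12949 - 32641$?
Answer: $- \frac{7652166224484255822599747704}{353050490252451893} \approx -2.1674 \cdot 10^{10}$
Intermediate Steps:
$V = -19692$ ($V = 12949 - 32641 = -19692$)
$n = \frac{23755316009}{43607223319}$ ($n = \left(-71794\right) \frac{1}{191447} - - \frac{209501}{227777} = - \frac{71794}{191447} + \frac{209501}{227777} = \frac{23755316009}{43607223319} \approx 0.54476$)
$\left(n + 117393\right) \left(\left(\left(90928 - \left(\frac{84967}{44403} + \frac{67938}{V}\right)\right) - 7588\right) - 267972\right) = \left(\frac{23755316009}{43607223319} + 117393\right) \left(\left(\left(90928 - \left(- \frac{11323}{3282} + \frac{84967}{44403}\right)\right) - 7588\right) - 267972\right) = \frac{5119206522403376 \left(\left(\left(90928 - - \frac{24879275}{16192294}\right) - 7588\right) - 267972\right)}{43607223319} = \frac{5119206522403376 \left(\left(\left(90928 + \left(\frac{11323}{3282} - \frac{84967}{44403}\right)\right) - 7588\right) - 267972\right)}{43607223319} = \frac{5119206522403376 \left(\left(\left(90928 + \frac{24879275}{16192294}\right) - 7588\right) - 267972\right)}{43607223319} = \frac{5119206522403376 \left(\left(\frac{1472357788107}{16192294} - 7588\right) - 267972\right)}{43607223319} = \frac{5119206522403376 \left(\frac{1349490661235}{16192294} - 267972\right)}{43607223319} = \frac{5119206522403376}{43607223319} \left(- \frac{2989590746533}{16192294}\right) = - \frac{7652166224484255822599747704}{353050490252451893}$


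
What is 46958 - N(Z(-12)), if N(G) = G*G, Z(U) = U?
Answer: 46814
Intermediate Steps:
N(G) = G²
46958 - N(Z(-12)) = 46958 - 1*(-12)² = 46958 - 1*144 = 46958 - 144 = 46814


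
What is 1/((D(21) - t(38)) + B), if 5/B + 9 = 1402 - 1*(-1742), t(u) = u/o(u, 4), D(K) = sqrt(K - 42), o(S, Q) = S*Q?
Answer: -223212/18925639 - 6290064*I*sqrt(21)/132479473 ≈ -0.011794 - 0.21758*I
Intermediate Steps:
o(S, Q) = Q*S
D(K) = sqrt(-42 + K)
t(u) = 1/4 (t(u) = u/((4*u)) = u*(1/(4*u)) = 1/4)
B = 1/627 (B = 5/(-9 + (1402 - 1*(-1742))) = 5/(-9 + (1402 + 1742)) = 5/(-9 + 3144) = 5/3135 = 5*(1/3135) = 1/627 ≈ 0.0015949)
1/((D(21) - t(38)) + B) = 1/((sqrt(-42 + 21) - 1*1/4) + 1/627) = 1/((sqrt(-21) - 1/4) + 1/627) = 1/((I*sqrt(21) - 1/4) + 1/627) = 1/((-1/4 + I*sqrt(21)) + 1/627) = 1/(-623/2508 + I*sqrt(21))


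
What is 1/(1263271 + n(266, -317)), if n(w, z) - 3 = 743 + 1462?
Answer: 1/1265479 ≈ 7.9021e-7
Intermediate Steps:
n(w, z) = 2208 (n(w, z) = 3 + (743 + 1462) = 3 + 2205 = 2208)
1/(1263271 + n(266, -317)) = 1/(1263271 + 2208) = 1/1265479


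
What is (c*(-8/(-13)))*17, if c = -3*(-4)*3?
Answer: 4896/13 ≈ 376.62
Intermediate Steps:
c = 36 (c = 12*3 = 36)
(c*(-8/(-13)))*17 = (36*(-8/(-13)))*17 = (36*(-8*(-1/13)))*17 = (36*(8/13))*17 = (288/13)*17 = 4896/13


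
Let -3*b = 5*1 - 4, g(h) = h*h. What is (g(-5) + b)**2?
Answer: 5476/9 ≈ 608.44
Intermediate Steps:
g(h) = h**2
b = -1/3 (b = -(5*1 - 4)/3 = -(5 - 4)/3 = -1/3*1 = -1/3 ≈ -0.33333)
(g(-5) + b)**2 = ((-5)**2 - 1/3)**2 = (25 - 1/3)**2 = (74/3)**2 = 5476/9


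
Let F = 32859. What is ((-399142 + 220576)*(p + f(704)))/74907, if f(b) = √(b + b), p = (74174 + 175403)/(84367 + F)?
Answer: -7427661097/1463507997 - 476176*√22/24969 ≈ -94.525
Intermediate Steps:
p = 249577/117226 (p = (74174 + 175403)/(84367 + 32859) = 249577/117226 ≈ 2.1290)
f(b) = √2*√b (f(b) = √(2*b) = √2*√b)
((-399142 + 220576)*(p + f(704)))/74907 = ((-399142 + 220576)*(249577/117226 + √2*√704))/74907 = -178566*(249577/117226 + √2*(8*√11))*(1/74907) = -178566*(249577/117226 + 8*√22)*(1/74907) = (-22282983291/58613 - 1428528*√22)*(1/74907) = -7427661097/1463507997 - 476176*√22/24969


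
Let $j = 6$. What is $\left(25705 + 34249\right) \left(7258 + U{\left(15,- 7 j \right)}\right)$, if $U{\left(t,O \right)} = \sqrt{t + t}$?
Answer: $435146132 + 59954 \sqrt{30} \approx 4.3547 \cdot 10^{8}$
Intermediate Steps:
$U{\left(t,O \right)} = \sqrt{2} \sqrt{t}$ ($U{\left(t,O \right)} = \sqrt{2 t} = \sqrt{2} \sqrt{t}$)
$\left(25705 + 34249\right) \left(7258 + U{\left(15,- 7 j \right)}\right) = \left(25705 + 34249\right) \left(7258 + \sqrt{2} \sqrt{15}\right) = 59954 \left(7258 + \sqrt{30}\right) = 435146132 + 59954 \sqrt{30}$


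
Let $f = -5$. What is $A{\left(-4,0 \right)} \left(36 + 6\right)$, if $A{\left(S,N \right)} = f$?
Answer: $-210$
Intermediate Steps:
$A{\left(S,N \right)} = -5$
$A{\left(-4,0 \right)} \left(36 + 6\right) = - 5 \left(36 + 6\right) = \left(-5\right) 42 = -210$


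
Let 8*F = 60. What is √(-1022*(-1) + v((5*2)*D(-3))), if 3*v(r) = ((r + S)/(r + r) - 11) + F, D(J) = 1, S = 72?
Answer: √25555/5 ≈ 31.972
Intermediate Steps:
F = 15/2 (F = (⅛)*60 = 15/2 ≈ 7.5000)
v(r) = -7/6 + (72 + r)/(6*r) (v(r) = (((r + 72)/(r + r) - 11) + 15/2)/3 = (((72 + r)/((2*r)) - 11) + 15/2)/3 = (((72 + r)*(1/(2*r)) - 11) + 15/2)/3 = (((72 + r)/(2*r) - 11) + 15/2)/3 = ((-11 + (72 + r)/(2*r)) + 15/2)/3 = (-7/2 + (72 + r)/(2*r))/3 = -7/6 + (72 + r)/(6*r))
√(-1022*(-1) + v((5*2)*D(-3))) = √(-1022*(-1) + (12 - 5*2)/(((5*2)*1))) = √(1022 + (12 - 10)/((10*1))) = √(1022 + (12 - 1*10)/10) = √(1022 + (12 - 10)/10) = √(1022 + (⅒)*2) = √(1022 + ⅕) = √(5111/5) = √25555/5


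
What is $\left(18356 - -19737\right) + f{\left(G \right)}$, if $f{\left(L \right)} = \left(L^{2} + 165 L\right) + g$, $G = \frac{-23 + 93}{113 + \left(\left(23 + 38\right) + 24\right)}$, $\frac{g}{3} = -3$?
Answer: $\frac{373834234}{9801} \approx 38142.0$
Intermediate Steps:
$g = -9$ ($g = 3 \left(-3\right) = -9$)
$G = \frac{35}{99}$ ($G = \frac{70}{113 + \left(61 + 24\right)} = \frac{70}{113 + 85} = \frac{70}{198} = 70 \cdot \frac{1}{198} = \frac{35}{99} \approx 0.35354$)
$f{\left(L \right)} = -9 + L^{2} + 165 L$ ($f{\left(L \right)} = \left(L^{2} + 165 L\right) - 9 = -9 + L^{2} + 165 L$)
$\left(18356 - -19737\right) + f{\left(G \right)} = \left(18356 - -19737\right) + \left(-9 + \left(\frac{35}{99}\right)^{2} + 165 \cdot \frac{35}{99}\right) = \left(18356 + 19737\right) + \left(-9 + \frac{1225}{9801} + \frac{175}{3}\right) = 38093 + \frac{484741}{9801} = \frac{373834234}{9801}$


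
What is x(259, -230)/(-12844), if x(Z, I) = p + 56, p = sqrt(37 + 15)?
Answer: -14/3211 - sqrt(13)/6422 ≈ -0.0049215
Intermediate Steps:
p = 2*sqrt(13) (p = sqrt(52) = 2*sqrt(13) ≈ 7.2111)
x(Z, I) = 56 + 2*sqrt(13) (x(Z, I) = 2*sqrt(13) + 56 = 56 + 2*sqrt(13))
x(259, -230)/(-12844) = (56 + 2*sqrt(13))/(-12844) = (56 + 2*sqrt(13))*(-1/12844) = -14/3211 - sqrt(13)/6422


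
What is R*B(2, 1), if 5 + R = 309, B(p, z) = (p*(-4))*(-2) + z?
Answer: 5168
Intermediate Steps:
B(p, z) = z + 8*p (B(p, z) = -4*p*(-2) + z = 8*p + z = z + 8*p)
R = 304 (R = -5 + 309 = 304)
R*B(2, 1) = 304*(1 + 8*2) = 304*(1 + 16) = 304*17 = 5168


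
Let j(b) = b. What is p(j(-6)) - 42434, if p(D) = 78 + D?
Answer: -42362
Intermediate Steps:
p(j(-6)) - 42434 = (78 - 6) - 42434 = 72 - 42434 = -42362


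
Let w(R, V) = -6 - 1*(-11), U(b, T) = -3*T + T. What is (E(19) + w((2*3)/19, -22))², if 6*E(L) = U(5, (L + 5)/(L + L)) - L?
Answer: 34225/12996 ≈ 2.6335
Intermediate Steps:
U(b, T) = -2*T
E(L) = -L/6 - (5 + L)/(6*L) (E(L) = (-2*(L + 5)/(L + L) - L)/6 = (-2*(5 + L)/(2*L) - L)/6 = (-2*(5 + L)*1/(2*L) - L)/6 = (-(5 + L)/L - L)/6 = (-L - (5 + L)/L)/6 = -L/6 - (5 + L)/(6*L))
w(R, V) = 5 (w(R, V) = -6 + 11 = 5)
(E(19) + w((2*3)/19, -22))² = ((⅙)*(-5 - 1*19 - 1*19²)/19 + 5)² = ((⅙)*(1/19)*(-5 - 19 - 1*361) + 5)² = ((⅙)*(1/19)*(-5 - 19 - 361) + 5)² = ((⅙)*(1/19)*(-385) + 5)² = (-385/114 + 5)² = (185/114)² = 34225/12996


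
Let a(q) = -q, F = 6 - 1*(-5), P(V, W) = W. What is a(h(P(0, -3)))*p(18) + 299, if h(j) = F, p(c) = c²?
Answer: -3265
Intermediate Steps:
F = 11 (F = 6 + 5 = 11)
h(j) = 11
a(h(P(0, -3)))*p(18) + 299 = -1*11*18² + 299 = -11*324 + 299 = -3564 + 299 = -3265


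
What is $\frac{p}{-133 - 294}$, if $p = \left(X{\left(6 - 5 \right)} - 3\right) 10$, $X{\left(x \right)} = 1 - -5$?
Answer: $- \frac{30}{427} \approx -0.070258$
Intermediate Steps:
$X{\left(x \right)} = 6$ ($X{\left(x \right)} = 1 + 5 = 6$)
$p = 30$ ($p = \left(6 - 3\right) 10 = 3 \cdot 10 = 30$)
$\frac{p}{-133 - 294} = \frac{1}{-133 - 294} \cdot 30 = \frac{1}{-427} \cdot 30 = \left(- \frac{1}{427}\right) 30 = - \frac{30}{427}$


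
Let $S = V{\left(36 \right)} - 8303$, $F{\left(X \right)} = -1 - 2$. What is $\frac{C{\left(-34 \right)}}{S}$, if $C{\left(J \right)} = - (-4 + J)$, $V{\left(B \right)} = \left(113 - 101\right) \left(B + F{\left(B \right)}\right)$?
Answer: $- \frac{38}{7907} \approx -0.0048059$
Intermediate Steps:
$F{\left(X \right)} = -3$ ($F{\left(X \right)} = -1 - 2 = -3$)
$V{\left(B \right)} = -36 + 12 B$ ($V{\left(B \right)} = \left(113 - 101\right) \left(B - 3\right) = 12 \left(-3 + B\right) = -36 + 12 B$)
$C{\left(J \right)} = 4 - J$
$S = -7907$ ($S = \left(-36 + 12 \cdot 36\right) - 8303 = \left(-36 + 432\right) - 8303 = 396 - 8303 = -7907$)
$\frac{C{\left(-34 \right)}}{S} = \frac{4 - -34}{-7907} = \left(4 + 34\right) \left(- \frac{1}{7907}\right) = 38 \left(- \frac{1}{7907}\right) = - \frac{38}{7907}$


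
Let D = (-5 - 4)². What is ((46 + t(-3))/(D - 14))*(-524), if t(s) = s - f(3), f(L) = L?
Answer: -20960/67 ≈ -312.84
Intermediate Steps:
D = 81 (D = (-9)² = 81)
t(s) = -3 + s (t(s) = s - 1*3 = s - 3 = -3 + s)
((46 + t(-3))/(D - 14))*(-524) = ((46 + (-3 - 3))/(81 - 14))*(-524) = ((46 - 6)/67)*(-524) = (40*(1/67))*(-524) = (40/67)*(-524) = -20960/67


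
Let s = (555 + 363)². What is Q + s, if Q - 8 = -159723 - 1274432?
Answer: -591423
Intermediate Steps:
s = 842724 (s = 918² = 842724)
Q = -1434147 (Q = 8 + (-159723 - 1274432) = 8 - 1434155 = -1434147)
Q + s = -1434147 + 842724 = -591423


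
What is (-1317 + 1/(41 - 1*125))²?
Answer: 12238775641/7056 ≈ 1.7345e+6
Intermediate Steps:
(-1317 + 1/(41 - 1*125))² = (-1317 + 1/(41 - 125))² = (-1317 + 1/(-84))² = (-1317 - 1/84)² = (-110629/84)² = 12238775641/7056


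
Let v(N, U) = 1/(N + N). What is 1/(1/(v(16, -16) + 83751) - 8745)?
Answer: -2680033/23436888553 ≈ -0.00011435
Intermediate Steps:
v(N, U) = 1/(2*N)
1/(1/(v(16, -16) + 83751) - 8745) = 1/(1/((1/2)/16 + 83751) - 8745) = 1/(1/((1/2)*(1/16) + 83751) - 8745) = 1/(1/(1/32 + 83751) - 8745) = 1/(1/(2680033/32) - 8745) = 1/(32/2680033 - 8745) = 1/(-23436888553/2680033) = -2680033/23436888553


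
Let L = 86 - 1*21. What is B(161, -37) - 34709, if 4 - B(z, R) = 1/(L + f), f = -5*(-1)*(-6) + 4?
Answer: -1353496/39 ≈ -34705.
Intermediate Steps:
f = -26 (f = 5*(-6) + 4 = -30 + 4 = -26)
L = 65 (L = 86 - 21 = 65)
B(z, R) = 155/39 (B(z, R) = 4 - 1/(65 - 26) = 4 - 1/39 = 155/39)
B(161, -37) - 34709 = 155/39 - 34709 = -1353496/39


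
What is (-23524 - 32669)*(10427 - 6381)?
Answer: -227356878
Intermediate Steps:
(-23524 - 32669)*(10427 - 6381) = -56193*4046 = -227356878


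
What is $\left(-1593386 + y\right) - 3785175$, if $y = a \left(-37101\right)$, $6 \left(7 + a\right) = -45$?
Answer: $- \frac{9681193}{2} \approx -4.8406 \cdot 10^{6}$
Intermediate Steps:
$a = - \frac{29}{2}$ ($a = -7 + \frac{1}{6} \left(-45\right) = -7 - \frac{15}{2} = - \frac{29}{2} \approx -14.5$)
$y = \frac{1075929}{2}$ ($y = \left(- \frac{29}{2}\right) \left(-37101\right) = \frac{1075929}{2} \approx 5.3796 \cdot 10^{5}$)
$\left(-1593386 + y\right) - 3785175 = \left(-1593386 + \frac{1075929}{2}\right) - 3785175 = - \frac{2110843}{2} - 3785175 = - \frac{9681193}{2}$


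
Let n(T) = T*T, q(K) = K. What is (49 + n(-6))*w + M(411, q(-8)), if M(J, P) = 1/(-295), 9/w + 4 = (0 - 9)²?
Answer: 225598/22715 ≈ 9.9317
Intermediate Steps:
w = 9/77 (w = 9/(-4 + (0 - 9)²) = 9/(-4 + (-9)²) = 9/(-4 + 81) = 9/77 ≈ 0.11688)
M(J, P) = -1/295
n(T) = T²
(49 + n(-6))*w + M(411, q(-8)) = (49 + (-6)²)*(9/77) - 1/295 = (49 + 36)*(9/77) - 1/295 = 85*(9/77) - 1/295 = 765/77 - 1/295 = 225598/22715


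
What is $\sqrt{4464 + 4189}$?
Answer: $\sqrt{8653} \approx 93.021$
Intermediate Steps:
$\sqrt{4464 + 4189} = \sqrt{8653}$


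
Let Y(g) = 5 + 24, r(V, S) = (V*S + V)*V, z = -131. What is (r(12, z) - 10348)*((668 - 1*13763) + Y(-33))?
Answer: 379802488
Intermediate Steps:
r(V, S) = V*(V + S*V) (r(V, S) = (S*V + V)*V = (V + S*V)*V = V*(V + S*V))
Y(g) = 29
(r(12, z) - 10348)*((668 - 1*13763) + Y(-33)) = (12²*(1 - 131) - 10348)*((668 - 1*13763) + 29) = (144*(-130) - 10348)*((668 - 13763) + 29) = (-18720 - 10348)*(-13095 + 29) = -29068*(-13066) = 379802488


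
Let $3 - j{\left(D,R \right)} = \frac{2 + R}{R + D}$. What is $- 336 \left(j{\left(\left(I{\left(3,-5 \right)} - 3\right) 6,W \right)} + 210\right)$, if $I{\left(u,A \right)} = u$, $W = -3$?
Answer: $-71456$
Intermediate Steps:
$j{\left(D,R \right)} = 3 - \frac{2 + R}{D + R}$ ($j{\left(D,R \right)} = 3 - \frac{2 + R}{R + D} = 3 - \frac{2 + R}{D + R}$)
$- 336 \left(j{\left(\left(I{\left(3,-5 \right)} - 3\right) 6,W \right)} + 210\right) = - 336 \left(\frac{-2 + 2 \left(-3\right) + 3 \left(3 - 3\right) 6}{\left(3 - 3\right) 6 - 3} + 210\right) = - 336 \left(\frac{-2 - 6 + 3 \left(3 - 3\right) 6}{\left(3 - 3\right) 6 - 3} + 210\right) = - 336 \left(\frac{-2 - 6 + 3 \cdot 0 \cdot 6}{0 \cdot 6 - 3} + 210\right) = - 336 \left(\frac{-2 - 6 + 3 \cdot 0}{0 - 3} + 210\right) = - 336 \left(\frac{-2 - 6 + 0}{-3} + 210\right) = - 336 \left(\left(- \frac{1}{3}\right) \left(-8\right) + 210\right) = - 336 \left(\frac{8}{3} + 210\right) = \left(-336\right) \frac{638}{3} = -71456$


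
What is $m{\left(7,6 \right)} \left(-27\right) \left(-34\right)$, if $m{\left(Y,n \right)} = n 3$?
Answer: $16524$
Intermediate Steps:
$m{\left(Y,n \right)} = 3 n$
$m{\left(7,6 \right)} \left(-27\right) \left(-34\right) = 3 \cdot 6 \left(-27\right) \left(-34\right) = 18 \left(-27\right) \left(-34\right) = \left(-486\right) \left(-34\right) = 16524$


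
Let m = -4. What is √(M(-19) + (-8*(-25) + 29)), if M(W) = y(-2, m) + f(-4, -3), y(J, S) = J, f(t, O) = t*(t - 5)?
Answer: √263 ≈ 16.217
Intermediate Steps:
f(t, O) = t*(-5 + t)
M(W) = 34 (M(W) = -2 - 4*(-5 - 4) = -2 - 4*(-9) = -2 + 36 = 34)
√(M(-19) + (-8*(-25) + 29)) = √(34 + (-8*(-25) + 29)) = √(34 + (200 + 29)) = √(34 + 229) = √263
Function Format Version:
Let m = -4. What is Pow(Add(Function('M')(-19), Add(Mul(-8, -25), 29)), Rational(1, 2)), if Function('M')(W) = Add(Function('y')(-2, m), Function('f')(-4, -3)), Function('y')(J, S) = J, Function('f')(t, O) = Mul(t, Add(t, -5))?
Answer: Pow(263, Rational(1, 2)) ≈ 16.217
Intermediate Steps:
Function('f')(t, O) = Mul(t, Add(-5, t))
Function('M')(W) = 34 (Function('M')(W) = Add(-2, Mul(-4, Add(-5, -4))) = Add(-2, Mul(-4, -9)) = Add(-2, 36) = 34)
Pow(Add(Function('M')(-19), Add(Mul(-8, -25), 29)), Rational(1, 2)) = Pow(Add(34, Add(Mul(-8, -25), 29)), Rational(1, 2)) = Pow(Add(34, Add(200, 29)), Rational(1, 2)) = Pow(Add(34, 229), Rational(1, 2)) = Pow(263, Rational(1, 2))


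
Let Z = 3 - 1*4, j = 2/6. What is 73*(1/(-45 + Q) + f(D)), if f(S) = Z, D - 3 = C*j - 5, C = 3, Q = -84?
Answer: -9490/129 ≈ -73.566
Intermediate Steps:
j = ⅓ (j = 2*(⅙) = ⅓ ≈ 0.33333)
D = -1 (D = 3 + (3*(⅓) - 5) = 3 + (1 - 5) = 3 - 4 = -1)
Z = -1 (Z = 3 - 4 = -1)
f(S) = -1
73*(1/(-45 + Q) + f(D)) = 73*(1/(-45 - 84) - 1) = 73*(1/(-129) - 1) = 73*(-1/129 - 1) = 73*(-130/129) = -9490/129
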